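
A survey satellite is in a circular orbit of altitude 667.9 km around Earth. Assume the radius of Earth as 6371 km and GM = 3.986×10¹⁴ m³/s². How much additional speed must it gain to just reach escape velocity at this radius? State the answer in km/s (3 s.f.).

r = 6371 + 667.9 = 7038.9 km = 7.0389×10⁶ m.
Circular speed v_c = √(μ/r) = 7525 m/s.
Escape speed v_esc = √(2μ/r) = √2 × v_c = 10640 m/s.
Δv = v_esc − v_c = 3117 m/s = 3.117 km/s.

Δv ≈ 3.12 km/s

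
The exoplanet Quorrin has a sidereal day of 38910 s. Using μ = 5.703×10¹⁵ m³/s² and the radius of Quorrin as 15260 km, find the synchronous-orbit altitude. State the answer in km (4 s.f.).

A synchronous orbit has period T, so by Kepler's third law a = (μT²/4π²)^(1/3).
μT²/4π² = 5.703×10¹⁵ × (3.891×10⁴)² / 39.48 = 2.187×10²³ m³.
a = 6.025×10⁷ m = 60250 km.
Altitude h = a − R = 60250 − 15260 = 44990 km.

h_sync ≈ 44990 km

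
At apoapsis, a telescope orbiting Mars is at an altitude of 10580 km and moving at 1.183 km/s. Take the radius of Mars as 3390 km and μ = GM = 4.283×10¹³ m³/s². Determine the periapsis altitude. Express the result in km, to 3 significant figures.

periapsis altitude ≈ 741 km

r_a = 3390 + 10580 = 13970 km = 1.397×10⁷ m.
Specific energy ε = v²/2 − μ/r = -2.366×10⁶ J/kg, so a = −μ/(2ε) = 9.051×10⁶ m.
The apsides satisfy r_p + r_a = 2a, so the periapsis radius is 2a − r_a = 4.131×10⁶ m = 4131.4 km.
Periapsis altitude = 4131.4 − 3390 = 741.43 km.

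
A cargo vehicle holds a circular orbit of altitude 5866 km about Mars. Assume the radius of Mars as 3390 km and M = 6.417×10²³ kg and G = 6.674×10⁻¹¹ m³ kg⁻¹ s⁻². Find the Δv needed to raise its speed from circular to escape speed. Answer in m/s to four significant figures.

μ = GM = 6.674×10⁻¹¹ × 6.417×10²³ = 4.283×10¹³ m³/s².
r = 3390 + 5866 = 9256.0 km = 9.2560×10⁶ m.
Circular speed v_c = √(μ/r) = 2151 m/s.
Escape speed v_esc = √(2μ/r) = √2 × v_c = 3042 m/s.
Δv = v_esc − v_c = 891.0 m/s.

Δv ≈ 891.0 m/s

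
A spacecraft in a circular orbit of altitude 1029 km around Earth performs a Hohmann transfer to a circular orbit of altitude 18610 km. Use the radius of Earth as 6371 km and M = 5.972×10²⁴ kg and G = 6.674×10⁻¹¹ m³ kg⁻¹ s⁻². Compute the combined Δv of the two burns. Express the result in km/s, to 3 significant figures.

Δv_total ≈ 3.07 km/s

μ = GM = 6.674×10⁻¹¹ × 5.972×10²⁴ = 3.986×10¹⁴ m³/s².
r₁ = 6371 + 1029 = 7400.0 km = 7.4000×10⁶ m.
r₂ = 6371 + 18610 = 24981 km = 2.4981×10⁷ m.
Transfer ellipse a_t = (r₁ + r₂)/2 = 1.619×10⁷ m.
At r₁: circular v_c1 = √(μ/r₁) = 7339 m/s; transfer-perigee v_p = √[μ(2/r₁ − 1/a_t)] = 9116 m/s.
Δv₁ = v_p − v_c1 = 1777 m/s.
At r₂: circular v_c2 = √(μ/r₂) = 3994 m/s; transfer-apogee v_a = √[μ(2/r₂ − 1/a_t)] = 2700 m/s.
Δv₂ = v_c2 − v_a = 1294 m/s.
Total Δv = Δv₁ + Δv₂ = 3071 m/s = 3.071 km/s.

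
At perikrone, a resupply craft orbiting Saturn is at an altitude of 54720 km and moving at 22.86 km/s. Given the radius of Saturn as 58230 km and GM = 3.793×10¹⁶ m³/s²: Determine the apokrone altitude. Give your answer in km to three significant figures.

apokrone altitude ≈ 3.38×10⁵ km

r_p = 58230 + 54720 = 1.1295×10⁵ km = 1.130×10⁸ m.
Specific energy ε = v²/2 − μ/r = -7.452×10⁷ J/kg, so a = −μ/(2ε) = 2.545×10⁸ m.
The apsides satisfy r_p + r_a = 2a, so the apokrone radius is 2a − r_p = 3.960×10⁸ m = 3.9602×10⁵ km.
Apokrone altitude = 3.9602×10⁵ − 58230 = 3.3779×10⁵ km.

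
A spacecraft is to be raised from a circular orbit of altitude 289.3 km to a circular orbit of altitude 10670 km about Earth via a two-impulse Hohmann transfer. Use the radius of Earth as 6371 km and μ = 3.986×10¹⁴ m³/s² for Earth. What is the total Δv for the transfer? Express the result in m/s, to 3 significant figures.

Δv_total ≈ 2750 m/s

r₁ = 6371 + 289.3 = 6660.3 km = 6.6603×10⁶ m.
r₂ = 6371 + 10670 = 17041 km = 1.7041×10⁷ m.
Transfer ellipse a_t = (r₁ + r₂)/2 = 1.185×10⁷ m.
At r₁: circular v_c1 = √(μ/r₁) = 7736 m/s; transfer-perigee v_p = √[μ(2/r₁ − 1/a_t)] = 9277 m/s.
Δv₁ = v_p − v_c1 = 1541 m/s.
At r₂: circular v_c2 = √(μ/r₂) = 4836 m/s; transfer-apogee v_a = √[μ(2/r₂ − 1/a_t)] = 3626 m/s.
Δv₂ = v_c2 − v_a = 1211 m/s.
Total Δv = Δv₁ + Δv₂ = 2751 m/s.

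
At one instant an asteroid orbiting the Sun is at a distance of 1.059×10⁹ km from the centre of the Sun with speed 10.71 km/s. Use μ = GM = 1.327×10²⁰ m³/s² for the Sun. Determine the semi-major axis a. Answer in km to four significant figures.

r = 1.059×10¹² m.
Vis-viva rearranged: 1/a = 2/r − v²/μ = 1.889×10⁻¹² − 8.644×10⁻¹³ = 1.024×10⁻¹² m⁻¹.
a = 9.764×10¹¹ m = 9.7638×10⁸ km.

a ≈ 9.764×10⁸ km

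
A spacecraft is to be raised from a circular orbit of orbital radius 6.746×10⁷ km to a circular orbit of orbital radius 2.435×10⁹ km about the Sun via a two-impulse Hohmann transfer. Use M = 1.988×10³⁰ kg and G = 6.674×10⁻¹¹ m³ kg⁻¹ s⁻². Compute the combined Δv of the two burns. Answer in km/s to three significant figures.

μ = GM = 6.674×10⁻¹¹ × 1.988×10³⁰ = 1.327×10²⁰ m³/s².
r₁ = 6.746×10⁷ km = 6.746×10¹⁰ m.
r₂ = 2.435×10⁹ km = 2.435×10¹² m.
Transfer ellipse a_t = (r₁ + r₂)/2 = 1.251×10¹² m.
At r₁: circular v_c1 = √(μ/r₁) = 44350 m/s; transfer-perihelion v_p = √[μ(2/r₁ − 1/a_t)] = 61870 m/s.
Δv₁ = v_p − v_c1 = 17520 m/s.
At r₂: circular v_c2 = √(μ/r₂) = 7382 m/s; transfer-aphelion v_a = √[μ(2/r₂ − 1/a_t)] = 1714 m/s.
Δv₂ = v_c2 − v_a = 5668 m/s.
Total Δv = Δv₁ + Δv₂ = 23190 m/s = 23.19 km/s.

Δv_total ≈ 23.2 km/s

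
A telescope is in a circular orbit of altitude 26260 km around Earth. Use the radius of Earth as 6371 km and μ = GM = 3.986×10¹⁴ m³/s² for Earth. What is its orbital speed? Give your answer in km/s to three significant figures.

v ≈ 3.50 km/s

r = 6371 + 26260 = 32631 km = 3.2631×10⁷ m.
For a circular orbit v = √(μ/r) = √(3.986×10¹⁴ / 3.263×10⁷) = √(1.222×10⁷) = 3495 m/s.
That is 3.495 km/s.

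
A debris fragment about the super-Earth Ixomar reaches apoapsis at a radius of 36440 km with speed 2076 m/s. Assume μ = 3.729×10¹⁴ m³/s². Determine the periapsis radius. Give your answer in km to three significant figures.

periapsis radius ≈ 9720 km

r_a = 3.644×10⁷ m.
Specific energy ε = v²/2 − μ/r = -8.078×10⁶ J/kg, so a = −μ/(2ε) = 2.308×10⁷ m.
The apsides satisfy r_p + r_a = 2a, so the periapsis radius is 2a − r_a = 9.720×10⁶ m = 9720.3 km.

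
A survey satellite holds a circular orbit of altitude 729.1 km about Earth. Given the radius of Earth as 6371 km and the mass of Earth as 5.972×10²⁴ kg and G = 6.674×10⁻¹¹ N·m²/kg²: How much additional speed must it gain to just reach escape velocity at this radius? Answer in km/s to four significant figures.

μ = GM = 6.674×10⁻¹¹ × 5.972×10²⁴ = 3.986×10¹⁴ m³/s².
r = 6371 + 729.1 = 7100.1 km = 7.1001×10⁶ m.
Circular speed v_c = √(μ/r) = 7492 m/s.
Escape speed v_esc = √(2μ/r) = √2 × v_c = 10600 m/s.
Δv = v_esc − v_c = 3103 m/s = 3.103 km/s.

Δv ≈ 3.103 km/s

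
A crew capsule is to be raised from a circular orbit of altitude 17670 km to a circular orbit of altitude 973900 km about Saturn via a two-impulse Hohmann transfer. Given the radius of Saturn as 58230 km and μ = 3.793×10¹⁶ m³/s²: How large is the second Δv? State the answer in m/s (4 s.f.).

r₁ = 58230 + 17670 = 75900 km = 7.5900×10⁷ m.
r₂ = 58230 + 973900 = 1032100 km = 1.0321×10⁹ m.
Transfer ellipse a_t = (r₁ + r₂)/2 = 5.540×10⁸ m.
At r₁: circular v_c1 = √(μ/r₁) = 22350 m/s; transfer-perikrone v_p = √[μ(2/r₁ − 1/a_t)] = 30510 m/s.
At r₂: circular v_c2 = √(μ/r₂) = 6062 m/s; transfer-apokrone v_a = √[μ(2/r₂ − 1/a_t)] = 2244 m/s.
Δv₂ = v_c2 − v_a = 3818 m/s.

Δv ≈ 3818 m/s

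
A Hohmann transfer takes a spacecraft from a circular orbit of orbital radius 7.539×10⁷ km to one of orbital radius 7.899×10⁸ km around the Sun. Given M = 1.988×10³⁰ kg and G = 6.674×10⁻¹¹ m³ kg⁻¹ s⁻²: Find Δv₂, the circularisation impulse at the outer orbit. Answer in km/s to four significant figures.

μ = GM = 6.674×10⁻¹¹ × 1.988×10³⁰ = 1.327×10²⁰ m³/s².
r₁ = 7.539×10⁷ km = 7.539×10¹⁰ m.
r₂ = 7.899×10⁸ km = 7.899×10¹¹ m.
Transfer ellipse a_t = (r₁ + r₂)/2 = 4.326×10¹¹ m.
At r₁: circular v_c1 = √(μ/r₁) = 41950 m/s; transfer-perihelion v_p = √[μ(2/r₁ − 1/a_t)] = 56680 m/s.
At r₂: circular v_c2 = √(μ/r₂) = 12960 m/s; transfer-aphelion v_a = √[μ(2/r₂ − 1/a_t)] = 5410 m/s.
Δv₂ = v_c2 − v_a = 7550 m/s.
= 7.550 km/s.

Δv ≈ 7.550 km/s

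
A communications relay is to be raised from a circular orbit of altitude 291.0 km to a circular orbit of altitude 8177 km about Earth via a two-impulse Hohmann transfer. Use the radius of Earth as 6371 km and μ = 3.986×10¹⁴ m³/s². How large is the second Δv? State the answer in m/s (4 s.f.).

r₁ = 6371 + 291.0 = 6662.0 km = 6.6620×10⁶ m.
r₂ = 6371 + 8177 = 14548 km = 1.4548×10⁷ m.
Transfer ellipse a_t = (r₁ + r₂)/2 = 1.060×10⁷ m.
At r₁: circular v_c1 = √(μ/r₁) = 7735 m/s; transfer-perigee v_p = √[μ(2/r₁ − 1/a_t)] = 9060 m/s.
At r₂: circular v_c2 = √(μ/r₂) = 5234 m/s; transfer-apogee v_a = √[μ(2/r₂ − 1/a_t)] = 4149 m/s.
Δv₂ = v_c2 − v_a = 1086 m/s.

Δv ≈ 1086 m/s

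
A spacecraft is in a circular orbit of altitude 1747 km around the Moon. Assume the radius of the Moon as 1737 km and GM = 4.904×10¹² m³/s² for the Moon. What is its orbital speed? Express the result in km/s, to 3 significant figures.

r = 1737 + 1747 = 3484.0 km = 3.4840×10⁶ m.
For a circular orbit v = √(μ/r) = √(4.904×10¹² / 3.484×10⁶) = √(1.408×10⁶) = 1186 m/s.
That is 1.186 km/s.

v ≈ 1.19 km/s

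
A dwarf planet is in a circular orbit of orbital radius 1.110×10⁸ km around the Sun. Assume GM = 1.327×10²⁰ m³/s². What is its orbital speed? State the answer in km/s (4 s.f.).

v ≈ 34.58 km/s

r = 1.110×10⁸ km = 1.110×10¹¹ m.
For a circular orbit v = √(μ/r) = √(1.327×10²⁰ / 1.110×10¹¹) = √(1.195×10⁹) = 34580 m/s.
That is 34.58 km/s.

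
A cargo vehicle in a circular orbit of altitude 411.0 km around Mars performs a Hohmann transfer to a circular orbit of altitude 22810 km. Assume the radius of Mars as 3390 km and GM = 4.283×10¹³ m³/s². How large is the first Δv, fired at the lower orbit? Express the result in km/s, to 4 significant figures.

Δv ≈ 1.080 km/s

r₁ = 3390 + 411.0 = 3801.0 km = 3.8010×10⁶ m.
r₂ = 3390 + 22810 = 26200 km = 2.6200×10⁷ m.
Transfer ellipse a_t = (r₁ + r₂)/2 = 1.500×10⁷ m.
At r₁: circular v_c1 = √(μ/r₁) = 3357 m/s; transfer-periapsis v_p = √[μ(2/r₁ − 1/a_t)] = 4436 m/s.
Δv₁ = v_p − v_c1 = 1080 m/s.
= 1.080 km/s.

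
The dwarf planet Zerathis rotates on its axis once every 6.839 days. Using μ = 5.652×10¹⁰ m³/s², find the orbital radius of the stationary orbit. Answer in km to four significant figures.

T = 6.839 days = 5.909×10⁵ s.
A synchronous orbit has period T, so by Kepler's third law a = (μT²/4π²)^(1/3).
μT²/4π² = 5.652×10¹⁰ × (5.909×10⁵)² / 39.48 = 4.999×10²⁰ m³.
a = 7.936×10⁶ m = 7936.3 km.

r_sync ≈ 7936 km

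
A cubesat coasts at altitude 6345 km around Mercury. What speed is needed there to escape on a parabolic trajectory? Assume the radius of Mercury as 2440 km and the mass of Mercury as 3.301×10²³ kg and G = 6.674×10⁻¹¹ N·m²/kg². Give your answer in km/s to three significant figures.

v_esc ≈ 2.24 km/s

μ = GM = 6.674×10⁻¹¹ × 3.301×10²³ = 2.203×10¹³ m³/s².
r = 2440 + 6345 = 8785.0 km = 8.7850×10⁶ m.
Escape speed v_esc = √(2μ/r) = √(2 × 2.203×10¹³ / 8.785×10⁶) = √(5.016×10⁶) = 2240 m/s.
= 2.240 km/s.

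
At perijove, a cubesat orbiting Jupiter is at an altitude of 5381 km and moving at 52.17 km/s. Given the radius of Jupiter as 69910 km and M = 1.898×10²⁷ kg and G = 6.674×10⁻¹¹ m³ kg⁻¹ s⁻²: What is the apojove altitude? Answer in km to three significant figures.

μ = GM = 6.674×10⁻¹¹ × 1.898×10²⁷ = 1.267×10¹⁷ m³/s².
r_p = 69910 + 5381 = 75291 km = 7.529×10⁷ m.
Specific energy ε = v²/2 − μ/r = -3.216×10⁸ J/kg, so a = −μ/(2ε) = 1.970×10⁸ m.
The apsides satisfy r_p + r_a = 2a, so the apojove radius is 2a − r_p = 3.186×10⁸ m = 3.1861×10⁵ km.
Apojove altitude = 3.1861×10⁵ − 69910 = 2.4870×10⁵ km.

apojove altitude ≈ 2.49×10⁵ km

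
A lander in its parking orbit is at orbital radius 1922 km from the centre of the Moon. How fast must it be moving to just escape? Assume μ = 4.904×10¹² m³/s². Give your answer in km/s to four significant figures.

v_esc ≈ 2.259 km/s

r = 1922 km = 1.922×10⁶ m.
Escape speed v_esc = √(2μ/r) = √(2 × 4.904×10¹² / 1.922×10⁶) = √(5.103×10⁶) = 2259 m/s.
= 2.259 km/s.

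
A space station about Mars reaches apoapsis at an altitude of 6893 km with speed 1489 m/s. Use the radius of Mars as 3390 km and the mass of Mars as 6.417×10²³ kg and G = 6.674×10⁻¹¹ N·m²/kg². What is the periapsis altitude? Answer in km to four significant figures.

periapsis altitude ≈ 339.8 km

μ = GM = 6.674×10⁻¹¹ × 6.417×10²³ = 4.283×10¹³ m³/s².
r_a = 3390 + 6893 = 10283 km = 1.028×10⁷ m.
Specific energy ε = v²/2 − μ/r = -3.056×10⁶ J/kg, so a = −μ/(2ε) = 7.006×10⁶ m.
The apsides satisfy r_p + r_a = 2a, so the periapsis radius is 2a − r_a = 3.730×10⁶ m = 3729.8 km.
Periapsis altitude = 3729.8 − 3390 = 339.80 km.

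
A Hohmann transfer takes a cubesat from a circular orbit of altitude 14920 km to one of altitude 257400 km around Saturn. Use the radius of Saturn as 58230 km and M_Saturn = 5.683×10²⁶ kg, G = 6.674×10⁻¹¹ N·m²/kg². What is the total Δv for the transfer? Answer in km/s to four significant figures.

Δv_total ≈ 10.48 km/s

μ = GM = 6.674×10⁻¹¹ × 5.683×10²⁶ = 3.793×10¹⁶ m³/s².
r₁ = 58230 + 14920 = 73150 km = 7.3150×10⁷ m.
r₂ = 58230 + 257400 = 315630 km = 3.1563×10⁸ m.
Transfer ellipse a_t = (r₁ + r₂)/2 = 1.944×10⁸ m.
At r₁: circular v_c1 = √(μ/r₁) = 22770 m/s; transfer-perikrone v_p = √[μ(2/r₁ − 1/a_t)] = 29020 m/s.
Δv₁ = v_p − v_c1 = 6245 m/s.
At r₂: circular v_c2 = √(μ/r₂) = 10960 m/s; transfer-apokrone v_a = √[μ(2/r₂ − 1/a_t)] = 6725 m/s.
Δv₂ = v_c2 − v_a = 4238 m/s.
Total Δv = Δv₁ + Δv₂ = 10480 m/s = 10.48 km/s.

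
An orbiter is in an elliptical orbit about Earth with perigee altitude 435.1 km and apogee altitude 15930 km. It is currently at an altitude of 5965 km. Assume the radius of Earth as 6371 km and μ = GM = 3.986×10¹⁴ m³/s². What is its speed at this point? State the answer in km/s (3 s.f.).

v ≈ 6.10 km/s

r_p = 6371 + 435.1 = 6806.1 km = 6.8061×10⁶ m.
r_a = 6371 + 15930 = 22301 km = 2.2301×10⁷ m.
r = 6371 + 5965 = 12336 km = 1.234×10⁷ m.
Semi-major axis a = (r_p + r_a)/2 = 14554 km = 1.455×10⁷ m.
Vis-viva: v² = μ(2/r − 1/a) = 3.986×10¹⁴ × (1.621×10⁻⁷ − 6.871×10⁻⁸) = 3.724×10⁷ m²/s².
v = 6102 m/s = 6.102 km/s.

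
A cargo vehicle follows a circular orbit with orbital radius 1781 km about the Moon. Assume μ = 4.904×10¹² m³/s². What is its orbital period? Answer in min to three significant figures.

r = 1781 km = 1.781×10⁶ m.
Kepler's third law: T = 2π√(r³/μ) = 2π√((1.781×10⁶)³ / 4.904×10¹²).
r³/μ = 1.152×10⁶ s², so T = 2π × 1.073×10³ = 6.744×10³ s.
Converting: 6.744×10³ s ÷ 60.00 = 112.4 min.

T ≈ 112 min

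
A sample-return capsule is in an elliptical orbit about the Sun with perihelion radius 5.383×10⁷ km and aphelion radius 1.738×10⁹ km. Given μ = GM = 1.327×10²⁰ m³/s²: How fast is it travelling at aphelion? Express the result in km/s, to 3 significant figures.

v ≈ 2.14 km/s

Semi-major axis a = (r_p + r_a)/2 = 8.9592×10⁸ km = 8.959×10¹¹ m.
Vis-viva: v² = μ(2/r − 1/a) = 1.327×10²⁰ × (1.151×10⁻¹² − 1.116×10⁻¹²) = 4.588×10⁶ m²/s².
v = 2142 m/s = 2.142 km/s.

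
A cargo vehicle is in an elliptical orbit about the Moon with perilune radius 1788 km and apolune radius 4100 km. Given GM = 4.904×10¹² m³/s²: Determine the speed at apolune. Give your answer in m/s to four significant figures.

Semi-major axis a = (r_p + r_a)/2 = 2944.0 km = 2.944×10⁶ m.
Vis-viva: v² = μ(2/r − 1/a) = 4.904×10¹² × (4.878×10⁻⁷ − 3.397×10⁻⁷) = 7.264×10⁵ m²/s².
v = 852.3 m/s.

v ≈ 852.3 m/s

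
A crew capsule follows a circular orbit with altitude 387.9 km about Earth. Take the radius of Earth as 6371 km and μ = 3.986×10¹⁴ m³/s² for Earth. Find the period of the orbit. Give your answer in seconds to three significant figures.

r = 6371 + 387.9 = 6758.9 km = 6.7589×10⁶ m.
Kepler's third law: T = 2π√(r³/μ) = 2π√((6.759×10⁶)³ / 3.986×10¹⁴).
r³/μ = 7.746×10⁵ s², so T = 2π × 8.801×10² = 5.530×10³ s.

T ≈ 5530 seconds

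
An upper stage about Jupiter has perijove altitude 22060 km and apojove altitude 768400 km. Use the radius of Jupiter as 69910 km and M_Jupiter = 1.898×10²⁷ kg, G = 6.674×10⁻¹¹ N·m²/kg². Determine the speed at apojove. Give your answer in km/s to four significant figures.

v ≈ 5.466 km/s

μ = GM = 6.674×10⁻¹¹ × 1.898×10²⁷ = 1.267×10¹⁷ m³/s².
r_p = 69910 + 22060 = 91970 km = 9.1970×10⁷ m.
r_a = 69910 + 768400 = 838310 km = 8.3831×10⁸ m.
Semi-major axis a = (r_p + r_a)/2 = 4.6514×10⁵ km = 4.651×10⁸ m.
Vis-viva: v² = μ(2/r − 1/a) = 1.267×10¹⁷ × (2.386×10⁻⁹ − 2.150×10⁻⁹) = 2.988×10⁷ m²/s².
v = 5466 m/s = 5.466 km/s.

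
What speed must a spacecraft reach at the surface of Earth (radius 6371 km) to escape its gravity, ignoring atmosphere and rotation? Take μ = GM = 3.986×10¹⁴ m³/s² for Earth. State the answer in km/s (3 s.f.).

v_esc ≈ 11.2 km/s

r = R = 6.371×10⁶ m.
Escape speed v_esc = √(2μ/r) = √(2 × 3.986×10¹⁴ / 6.371×10⁶) = √(1.251×10⁸) = 11190 m/s.
= 11.19 km/s.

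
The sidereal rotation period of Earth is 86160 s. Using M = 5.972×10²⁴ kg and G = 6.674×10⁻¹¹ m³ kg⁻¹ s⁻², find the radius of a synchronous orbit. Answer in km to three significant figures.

r_sync ≈ 42200 km

μ = GM = 6.674×10⁻¹¹ × 5.972×10²⁴ = 3.986×10¹⁴ m³/s².
A synchronous orbit has period T, so by Kepler's third law a = (μT²/4π²)^(1/3).
μT²/4π² = 3.986×10¹⁴ × (8.616×10⁴)² / 39.48 = 7.495×10²² m³.
a = 4.216×10⁷ m = 42162 km.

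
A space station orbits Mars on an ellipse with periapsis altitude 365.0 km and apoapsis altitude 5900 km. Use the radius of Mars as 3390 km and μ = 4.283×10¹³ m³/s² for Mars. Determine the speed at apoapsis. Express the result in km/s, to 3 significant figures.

v ≈ 1.63 km/s

r_p = 3390 + 365.0 = 3755.0 km = 3.7550×10⁶ m.
r_a = 3390 + 5900 = 9290.0 km = 9.2900×10⁶ m.
Semi-major axis a = (r_p + r_a)/2 = 6522.5 km = 6.522×10⁶ m.
Vis-viva: v² = μ(2/r − 1/a) = 4.283×10¹³ × (2.153×10⁻⁷ − 1.533×10⁻⁷) = 2.654×10⁶ m²/s².
v = 1629 m/s = 1.629 km/s.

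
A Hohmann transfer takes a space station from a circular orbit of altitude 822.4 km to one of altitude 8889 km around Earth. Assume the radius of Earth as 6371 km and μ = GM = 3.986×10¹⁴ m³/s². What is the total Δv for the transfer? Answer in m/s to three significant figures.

r₁ = 6371 + 822.4 = 7193.4 km = 7.1934×10⁶ m.
r₂ = 6371 + 8889 = 15260 km = 1.5260×10⁷ m.
Transfer ellipse a_t = (r₁ + r₂)/2 = 1.123×10⁷ m.
At r₁: circular v_c1 = √(μ/r₁) = 7444 m/s; transfer-perigee v_p = √[μ(2/r₁ − 1/a_t)] = 8679 m/s.
Δv₁ = v_p − v_c1 = 1235 m/s.
At r₂: circular v_c2 = √(μ/r₂) = 5111 m/s; transfer-apogee v_a = √[μ(2/r₂ − 1/a_t)] = 4091 m/s.
Δv₂ = v_c2 − v_a = 1020 m/s.
Total Δv = Δv₁ + Δv₂ = 2255 m/s.

Δv_total ≈ 2250 m/s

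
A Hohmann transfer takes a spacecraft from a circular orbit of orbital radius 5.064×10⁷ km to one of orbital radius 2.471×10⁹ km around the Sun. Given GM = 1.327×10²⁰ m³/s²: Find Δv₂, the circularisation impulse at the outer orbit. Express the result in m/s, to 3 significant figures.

r₁ = 5.064×10⁷ km = 5.064×10¹⁰ m.
r₂ = 2.471×10⁹ km = 2.471×10¹² m.
Transfer ellipse a_t = (r₁ + r₂)/2 = 1.261×10¹² m.
At r₁: circular v_c1 = √(μ/r₁) = 51190 m/s; transfer-perihelion v_p = √[μ(2/r₁ − 1/a_t)] = 71660 m/s.
At r₂: circular v_c2 = √(μ/r₂) = 7328 m/s; transfer-aphelion v_a = √[μ(2/r₂ − 1/a_t)] = 1469 m/s.
Δv₂ = v_c2 − v_a = 5860 m/s.

Δv ≈ 5860 m/s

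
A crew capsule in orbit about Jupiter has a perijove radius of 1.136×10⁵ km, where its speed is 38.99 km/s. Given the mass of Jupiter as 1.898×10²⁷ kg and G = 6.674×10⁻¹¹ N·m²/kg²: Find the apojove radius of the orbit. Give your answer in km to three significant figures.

apojove radius ≈ 2.43×10⁵ km

μ = GM = 6.674×10⁻¹¹ × 1.898×10²⁷ = 1.267×10¹⁷ m³/s².
r_p = 1.136×10⁸ m.
Specific energy ε = v²/2 − μ/r = -3.550×10⁸ J/kg, so a = −μ/(2ε) = 1.784×10⁸ m.
The apsides satisfy r_p + r_a = 2a, so the apojove radius is 2a − r_p = 2.433×10⁸ m = 2.4326×10⁵ km.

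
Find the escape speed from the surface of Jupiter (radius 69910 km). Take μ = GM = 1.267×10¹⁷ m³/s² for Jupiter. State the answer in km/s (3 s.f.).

r = R = 6.991×10⁷ m.
Escape speed v_esc = √(2μ/r) = √(2 × 1.267×10¹⁷ / 6.991×10⁷) = √(3.625×10⁹) = 60210 m/s.
= 60.21 km/s.

v_esc ≈ 60.2 km/s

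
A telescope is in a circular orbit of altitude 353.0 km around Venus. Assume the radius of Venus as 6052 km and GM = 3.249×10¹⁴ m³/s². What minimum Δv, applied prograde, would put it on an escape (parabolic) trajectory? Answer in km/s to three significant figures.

Δv ≈ 2.95 km/s

r = 6052 + 353.0 = 6405.0 km = 6.4050×10⁶ m.
Circular speed v_c = √(μ/r) = 7122 m/s.
Escape speed v_esc = √(2μ/r) = √2 × v_c = 10070 m/s.
Δv = v_esc − v_c = 2950 m/s = 2.950 km/s.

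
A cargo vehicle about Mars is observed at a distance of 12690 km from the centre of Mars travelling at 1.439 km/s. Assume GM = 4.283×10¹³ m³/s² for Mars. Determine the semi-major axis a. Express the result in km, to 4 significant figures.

a ≈ 9153 km

r = 1.269×10⁷ m.
Specific orbital energy ε = v²/2 − μ/r = (1439)²/2 − 4.283×10¹³/1.269×10⁷ = -2.340×10⁶ J/kg.
Since ε = −μ/(2a), a = −μ/(2ε) = 9.153×10⁶ m = 9152.7 km.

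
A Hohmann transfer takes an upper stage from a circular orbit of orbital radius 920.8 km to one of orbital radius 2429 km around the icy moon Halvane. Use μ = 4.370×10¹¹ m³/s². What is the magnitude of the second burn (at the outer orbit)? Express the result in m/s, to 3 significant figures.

Δv ≈ 110 m/s

r₁ = 920.8 km = 9.208×10⁵ m.
r₂ = 2429 km = 2.429×10⁶ m.
Transfer ellipse a_t = (r₁ + r₂)/2 = 1.675×10⁶ m.
At r₁: circular v_c1 = √(μ/r₁) = 688.9 m/s; transfer-periapsis v_p = √[μ(2/r₁ − 1/a_t)] = 829.6 m/s.
At r₂: circular v_c2 = √(μ/r₂) = 424.2 m/s; transfer-apoapsis v_a = √[μ(2/r₂ − 1/a_t)] = 314.5 m/s.
Δv₂ = v_c2 − v_a = 109.7 m/s.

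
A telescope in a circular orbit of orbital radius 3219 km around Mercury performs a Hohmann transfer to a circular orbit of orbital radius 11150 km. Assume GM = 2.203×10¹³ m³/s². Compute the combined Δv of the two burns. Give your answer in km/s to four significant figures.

Δv_total ≈ 1.108 km/s

r₁ = 3219 km = 3.219×10⁶ m.
r₂ = 11150 km = 1.115×10⁷ m.
Transfer ellipse a_t = (r₁ + r₂)/2 = 7.184×10⁶ m.
At r₁: circular v_c1 = √(μ/r₁) = 2616 m/s; transfer-periherm v_p = √[μ(2/r₁ − 1/a_t)] = 3259 m/s.
Δv₁ = v_p − v_c1 = 643.0 m/s.
At r₂: circular v_c2 = √(μ/r₂) = 1406 m/s; transfer-apoherm v_a = √[μ(2/r₂ − 1/a_t)] = 940.9 m/s.
Δv₂ = v_c2 − v_a = 464.8 m/s.
Total Δv = Δv₁ + Δv₂ = 1108 m/s = 1.108 km/s.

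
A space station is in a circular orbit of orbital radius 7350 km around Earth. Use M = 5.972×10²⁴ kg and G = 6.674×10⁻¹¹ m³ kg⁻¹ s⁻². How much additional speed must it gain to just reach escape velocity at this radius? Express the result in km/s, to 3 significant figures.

Δv ≈ 3.05 km/s

μ = GM = 6.674×10⁻¹¹ × 5.972×10²⁴ = 3.986×10¹⁴ m³/s².
r = 7350 km = 7.350×10⁶ m.
Circular speed v_c = √(μ/r) = 7364 m/s.
Escape speed v_esc = √(2μ/r) = √2 × v_c = 10410 m/s.
Δv = v_esc − v_c = 3050 m/s = 3.050 km/s.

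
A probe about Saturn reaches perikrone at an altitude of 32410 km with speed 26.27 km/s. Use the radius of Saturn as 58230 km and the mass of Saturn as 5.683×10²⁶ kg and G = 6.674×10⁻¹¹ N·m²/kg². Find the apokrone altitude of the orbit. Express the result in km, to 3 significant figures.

μ = GM = 6.674×10⁻¹¹ × 5.683×10²⁶ = 3.793×10¹⁶ m³/s².
r_p = 58230 + 32410 = 90640 km = 9.064×10⁷ m.
Specific energy ε = v²/2 − μ/r = -7.339×10⁷ J/kg, so a = −μ/(2ε) = 2.584×10⁸ m.
The apsides satisfy r_p + r_a = 2a, so the apokrone radius is 2a − r_p = 4.261×10⁸ m = 4.2614×10⁵ km.
Apokrone altitude = 4.2614×10⁵ − 58230 = 3.6791×10⁵ km.

apokrone altitude ≈ 3.68×10⁵ km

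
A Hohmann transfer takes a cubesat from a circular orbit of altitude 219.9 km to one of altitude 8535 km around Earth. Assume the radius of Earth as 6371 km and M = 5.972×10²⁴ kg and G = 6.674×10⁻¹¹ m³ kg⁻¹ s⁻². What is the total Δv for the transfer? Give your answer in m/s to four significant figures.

Δv_total ≈ 2503 m/s

μ = GM = 6.674×10⁻¹¹ × 5.972×10²⁴ = 3.986×10¹⁴ m³/s².
r₁ = 6371 + 219.9 = 6590.9 km = 6.5909×10⁶ m.
r₂ = 6371 + 8535 = 14906 km = 1.4906×10⁷ m.
Transfer ellipse a_t = (r₁ + r₂)/2 = 1.075×10⁷ m.
At r₁: circular v_c1 = √(μ/r₁) = 7776 m/s; transfer-perigee v_p = √[μ(2/r₁ − 1/a_t)] = 9158 m/s.
Δv₁ = v_p − v_c1 = 1381 m/s.
At r₂: circular v_c2 = √(μ/r₂) = 5171 m/s; transfer-apogee v_a = √[μ(2/r₂ − 1/a_t)] = 4049 m/s.
Δv₂ = v_c2 − v_a = 1122 m/s.
Total Δv = Δv₁ + Δv₂ = 2503 m/s.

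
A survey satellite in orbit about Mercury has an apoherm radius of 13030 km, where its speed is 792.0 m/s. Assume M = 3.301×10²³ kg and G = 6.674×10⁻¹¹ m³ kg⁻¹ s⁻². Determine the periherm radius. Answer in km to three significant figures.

periherm radius ≈ 2970 km

μ = GM = 6.674×10⁻¹¹ × 3.301×10²³ = 2.203×10¹³ m³/s².
r_a = 1.303×10⁷ m.
Specific energy ε = v²/2 − μ/r = -1.377×10⁶ J/kg, so a = −μ/(2ε) = 7.999×10⁶ m.
The apsides satisfy r_p + r_a = 2a, so the periherm radius is 2a − r_a = 2.967×10⁶ m = 2967.5 km.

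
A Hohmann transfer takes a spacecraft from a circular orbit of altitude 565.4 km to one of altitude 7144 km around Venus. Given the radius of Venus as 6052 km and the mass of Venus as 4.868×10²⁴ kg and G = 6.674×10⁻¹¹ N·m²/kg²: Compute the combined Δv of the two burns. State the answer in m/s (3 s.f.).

Δv_total ≈ 1990 m/s

μ = GM = 6.674×10⁻¹¹ × 4.868×10²⁴ = 3.249×10¹⁴ m³/s².
r₁ = 6052 + 565.4 = 6617.4 km = 6.6174×10⁶ m.
r₂ = 6052 + 7144 = 13196 km = 1.3196×10⁷ m.
Transfer ellipse a_t = (r₁ + r₂)/2 = 9.907×10⁶ m.
At r₁: circular v_c1 = √(μ/r₁) = 7007 m/s; transfer-periapsis v_p = √[μ(2/r₁ − 1/a_t)] = 8087 m/s.
Δv₁ = v_p − v_c1 = 1080 m/s.
At r₂: circular v_c2 = √(μ/r₂) = 4962 m/s; transfer-apoapsis v_a = √[μ(2/r₂ − 1/a_t)] = 4055 m/s.
Δv₂ = v_c2 − v_a = 906.6 m/s.
Total Δv = Δv₁ + Δv₂ = 1987 m/s.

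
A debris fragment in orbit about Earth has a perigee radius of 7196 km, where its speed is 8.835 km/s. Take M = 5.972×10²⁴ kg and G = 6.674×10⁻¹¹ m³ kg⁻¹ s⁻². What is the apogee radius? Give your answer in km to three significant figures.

apogee radius ≈ 17200 km

μ = GM = 6.674×10⁻¹¹ × 5.972×10²⁴ = 3.986×10¹⁴ m³/s².
r_p = 7.196×10⁶ m.
Specific energy ε = v²/2 − μ/r = -1.636×10⁷ J/kg, so a = −μ/(2ε) = 1.218×10⁷ m.
The apsides satisfy r_p + r_a = 2a, so the apogee radius is 2a − r_p = 1.717×10⁷ m = 17168 km.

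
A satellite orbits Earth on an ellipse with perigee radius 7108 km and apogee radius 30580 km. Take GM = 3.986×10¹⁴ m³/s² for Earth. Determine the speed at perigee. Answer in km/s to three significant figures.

Semi-major axis a = (r_p + r_a)/2 = 18844 km = 1.884×10⁷ m.
Vis-viva: v² = μ(2/r − 1/a) = 3.986×10¹⁴ × (2.814×10⁻⁷ − 5.307×10⁻⁸) = 9.100×10⁷ m²/s².
v = 9540 m/s = 9.540 km/s.

v ≈ 9.54 km/s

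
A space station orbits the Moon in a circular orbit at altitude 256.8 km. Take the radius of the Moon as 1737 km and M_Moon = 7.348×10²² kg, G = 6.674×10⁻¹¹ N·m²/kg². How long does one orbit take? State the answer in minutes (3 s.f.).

T ≈ 133 minutes

μ = GM = 6.674×10⁻¹¹ × 7.348×10²² = 4.904×10¹² m³/s².
r = 1737 + 256.8 = 1993.8 km = 1.9938×10⁶ m.
Kepler's third law: T = 2π√(r³/μ) = 2π√((1.994×10⁶)³ / 4.904×10¹²).
r³/μ = 1.616×10⁶ s², so T = 2π × 1.271×10³ = 7.988×10³ s.
Converting: 7.988×10³ s ÷ 60.00 = 133.1 minutes.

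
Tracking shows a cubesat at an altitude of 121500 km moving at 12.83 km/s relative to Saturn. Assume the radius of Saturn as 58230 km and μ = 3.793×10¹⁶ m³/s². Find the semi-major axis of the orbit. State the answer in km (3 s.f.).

a ≈ 1.47×10⁵ km

r = 58230 + 121500 = 1.7973×10⁵ km = 1.797×10⁸ m.
Specific orbital energy ε = v²/2 − μ/r = (12830)²/2 − 3.793×10¹⁶/1.797×10⁸ = -1.287×10⁸ J/kg.
Since ε = −μ/(2a), a = −μ/(2ε) = 1.473×10⁸ m = 1.4732×10⁵ km.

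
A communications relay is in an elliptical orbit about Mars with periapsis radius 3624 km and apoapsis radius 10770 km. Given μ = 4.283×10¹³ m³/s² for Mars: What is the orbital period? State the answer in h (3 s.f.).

T ≈ 5.15 h

Semi-major axis a = (r_p + r_a)/2 = (3624.0 + 10770)/2 = 7197.0 km = 7.197×10⁶ m.
By Kepler's third law T = 2π√(a³/μ) = 2π × 2.950×10³ = 1.854×10⁴ s.
= 5.149 h.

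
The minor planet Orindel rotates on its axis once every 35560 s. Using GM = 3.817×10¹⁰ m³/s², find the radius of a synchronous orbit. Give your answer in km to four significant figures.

A synchronous orbit has period T, so by Kepler's third law a = (μT²/4π²)^(1/3).
μT²/4π² = 3.817×10¹⁰ × (3.556×10⁴)² / 39.48 = 1.223×10¹⁸ m³.
a = 1.069×10⁶ m = 1069.3 km.

r_sync ≈ 1069 km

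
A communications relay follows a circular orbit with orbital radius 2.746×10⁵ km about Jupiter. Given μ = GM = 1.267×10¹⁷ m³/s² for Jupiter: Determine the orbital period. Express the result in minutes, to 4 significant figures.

T ≈ 1339 minutes

r = 2.746×10⁵ km = 2.746×10⁸ m.
Kepler's third law: T = 2π√(r³/μ) = 2π√((2.746×10⁸)³ / 1.267×10¹⁷).
r³/μ = 1.634×10⁸ s², so T = 2π × 1.278×10⁴ = 8.032×10⁴ s.
Converting: 8.032×10⁴ s ÷ 60.00 = 1339 minutes.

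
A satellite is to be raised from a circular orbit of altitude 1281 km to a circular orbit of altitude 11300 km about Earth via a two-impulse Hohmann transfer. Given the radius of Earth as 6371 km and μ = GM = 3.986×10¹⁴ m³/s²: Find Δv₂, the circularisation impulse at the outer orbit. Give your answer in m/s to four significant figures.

r₁ = 6371 + 1281 = 7652.0 km = 7.6520×10⁶ m.
r₂ = 6371 + 11300 = 17671 km = 1.7671×10⁷ m.
Transfer ellipse a_t = (r₁ + r₂)/2 = 1.266×10⁷ m.
At r₁: circular v_c1 = √(μ/r₁) = 7217 m/s; transfer-perigee v_p = √[μ(2/r₁ − 1/a_t)] = 8526 m/s.
At r₂: circular v_c2 = √(μ/r₂) = 4749 m/s; transfer-apogee v_a = √[μ(2/r₂ − 1/a_t)] = 3692 m/s.
Δv₂ = v_c2 − v_a = 1057 m/s.

Δv ≈ 1057 m/s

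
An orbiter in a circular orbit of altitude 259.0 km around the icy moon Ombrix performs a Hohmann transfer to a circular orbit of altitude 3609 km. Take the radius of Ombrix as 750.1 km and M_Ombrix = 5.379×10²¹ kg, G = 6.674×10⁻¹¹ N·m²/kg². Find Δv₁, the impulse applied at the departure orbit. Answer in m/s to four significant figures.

Δv ≈ 163.7 m/s

μ = GM = 6.674×10⁻¹¹ × 5.379×10²¹ = 3.590×10¹¹ m³/s².
r₁ = 750.1 + 259.0 = 1009.1 km = 1.0091×10⁶ m.
r₂ = 750.1 + 3609 = 4359.1 km = 4.3591×10⁶ m.
Transfer ellipse a_t = (r₁ + r₂)/2 = 2.684×10⁶ m.
At r₁: circular v_c1 = √(μ/r₁) = 596.5 m/s; transfer-periapsis v_p = √[μ(2/r₁ − 1/a_t)] = 760.1 m/s.
Δv₁ = v_p − v_c1 = 163.7 m/s.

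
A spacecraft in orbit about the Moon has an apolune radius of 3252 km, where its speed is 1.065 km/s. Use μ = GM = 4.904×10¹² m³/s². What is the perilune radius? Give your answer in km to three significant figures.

r_a = 3.252×10⁶ m.
Specific energy ε = v²/2 − μ/r = -9.409×10⁵ J/kg, so a = −μ/(2ε) = 2.606×10⁶ m.
The apsides satisfy r_p + r_a = 2a, so the perilune radius is 2a − r_a = 1.960×10⁶ m = 1960.1 km.

perilune radius ≈ 1960 km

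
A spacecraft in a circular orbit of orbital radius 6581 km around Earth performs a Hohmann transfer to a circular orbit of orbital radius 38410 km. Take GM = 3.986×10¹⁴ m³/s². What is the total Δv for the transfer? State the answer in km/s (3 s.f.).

r₁ = 6581 km = 6.581×10⁶ m.
r₂ = 38410 km = 3.841×10⁷ m.
Transfer ellipse a_t = (r₁ + r₂)/2 = 2.250×10⁷ m.
At r₁: circular v_c1 = √(μ/r₁) = 7783 m/s; transfer-perigee v_p = √[μ(2/r₁ − 1/a_t)] = 10170 m/s.
Δv₁ = v_p − v_c1 = 2387 m/s.
At r₂: circular v_c2 = √(μ/r₂) = 3221 m/s; transfer-apogee v_a = √[μ(2/r₂ − 1/a_t)] = 1742 m/s.
Δv₂ = v_c2 − v_a = 1479 m/s.
Total Δv = Δv₁ + Δv₂ = 3866 m/s = 3.866 km/s.

Δv_total ≈ 3.87 km/s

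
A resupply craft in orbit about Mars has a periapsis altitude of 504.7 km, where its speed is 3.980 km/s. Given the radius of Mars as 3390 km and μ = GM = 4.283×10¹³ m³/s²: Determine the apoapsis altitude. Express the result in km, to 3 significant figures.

r_p = 3390 + 504.7 = 3894.7 km = 3.895×10⁶ m.
Specific energy ε = v²/2 − μ/r = -3.077×10⁶ J/kg, so a = −μ/(2ε) = 6.960×10⁶ m.
The apsides satisfy r_p + r_a = 2a, so the apoapsis radius is 2a − r_p = 1.003×10⁷ m = 10026 km.
Apoapsis altitude = 10026 − 3390 = 6635.6 km.

apoapsis altitude ≈ 6640 km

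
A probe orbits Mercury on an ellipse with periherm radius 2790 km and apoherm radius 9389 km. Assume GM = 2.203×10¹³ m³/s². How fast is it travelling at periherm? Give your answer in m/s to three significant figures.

Semi-major axis a = (r_p + r_a)/2 = 6089.5 km = 6.090×10⁶ m.
Vis-viva: v² = μ(2/r − 1/a) = 2.203×10¹³ × (7.168×10⁻⁷ − 1.642×10⁻⁷) = 1.217×10⁷ m²/s².
v = 3489 m/s.

v ≈ 3490 m/s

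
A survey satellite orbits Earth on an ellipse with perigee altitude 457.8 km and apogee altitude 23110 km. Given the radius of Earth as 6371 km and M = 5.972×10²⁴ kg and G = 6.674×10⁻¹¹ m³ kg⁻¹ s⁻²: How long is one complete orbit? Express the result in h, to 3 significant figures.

μ = GM = 6.674×10⁻¹¹ × 5.972×10²⁴ = 3.986×10¹⁴ m³/s².
r_p = 6371 + 457.8 = 6828.8 km = 6.8288×10⁶ m.
r_a = 6371 + 23110 = 29481 km = 2.9481×10⁷ m.
Semi-major axis a = (r_p + r_a)/2 = (6828.8 + 29481)/2 = 18155 km = 1.815×10⁷ m.
By Kepler's third law T = 2π√(a³/μ) = 2π × 3.875×10³ = 2.435×10⁴ s.
= 6.763 h.

T ≈ 6.76 h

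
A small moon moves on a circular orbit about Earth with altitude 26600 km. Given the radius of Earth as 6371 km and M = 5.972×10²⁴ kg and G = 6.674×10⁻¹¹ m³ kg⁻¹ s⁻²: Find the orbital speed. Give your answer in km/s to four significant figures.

v ≈ 3.477 km/s

μ = GM = 6.674×10⁻¹¹ × 5.972×10²⁴ = 3.986×10¹⁴ m³/s².
r = 6371 + 26600 = 32971 km = 3.2971×10⁷ m.
For a circular orbit v = √(μ/r) = √(3.986×10¹⁴ / 3.297×10⁷) = √(1.209×10⁷) = 3477 m/s.
That is 3.477 km/s.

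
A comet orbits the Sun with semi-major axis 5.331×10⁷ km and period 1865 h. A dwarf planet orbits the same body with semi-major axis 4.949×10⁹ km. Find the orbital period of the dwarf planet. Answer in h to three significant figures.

Kepler's third law: T² ∝ a³, so T₂ = T₁ (a₂/a₁)^(3/2).
a₂/a₁ = 92.83, (a₂/a₁)^(3/2) = 894.5.
T₂ = 1865 × 894.5 = 1.668×10⁶ h.

T₂ ≈ 1.67×10⁶ h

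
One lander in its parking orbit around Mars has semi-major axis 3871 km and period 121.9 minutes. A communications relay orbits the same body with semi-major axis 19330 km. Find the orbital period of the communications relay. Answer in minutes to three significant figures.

Kepler's third law: T² ∝ a³, so T₂ = T₁ (a₂/a₁)^(3/2).
a₂/a₁ = 4.994, (a₂/a₁)^(3/2) = 11.16.
T₂ = 121.9 × 11.16 = 1360 minutes.

T₂ ≈ 1360 minutes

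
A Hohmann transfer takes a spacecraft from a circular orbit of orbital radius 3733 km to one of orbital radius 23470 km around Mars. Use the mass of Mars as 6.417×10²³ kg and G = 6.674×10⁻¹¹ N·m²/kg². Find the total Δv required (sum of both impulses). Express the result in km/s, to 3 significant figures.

μ = GM = 6.674×10⁻¹¹ × 6.417×10²³ = 4.283×10¹³ m³/s².
r₁ = 3733 km = 3.733×10⁶ m.
r₂ = 23470 km = 2.347×10⁷ m.
Transfer ellipse a_t = (r₁ + r₂)/2 = 1.360×10⁷ m.
At r₁: circular v_c1 = √(μ/r₁) = 3387 m/s; transfer-periapsis v_p = √[μ(2/r₁ − 1/a_t)] = 4449 m/s.
Δv₁ = v_p − v_c1 = 1062 m/s.
At r₂: circular v_c2 = √(μ/r₂) = 1351 m/s; transfer-apoapsis v_a = √[μ(2/r₂ − 1/a_t)] = 707.7 m/s.
Δv₂ = v_c2 − v_a = 643.2 m/s.
Total Δv = Δv₁ + Δv₂ = 1705 m/s = 1.705 km/s.

Δv_total ≈ 1.71 km/s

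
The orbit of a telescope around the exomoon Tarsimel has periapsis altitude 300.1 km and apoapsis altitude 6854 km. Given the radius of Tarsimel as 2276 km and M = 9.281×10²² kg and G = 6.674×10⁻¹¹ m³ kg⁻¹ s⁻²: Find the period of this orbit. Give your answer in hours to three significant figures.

μ = GM = 6.674×10⁻¹¹ × 9.281×10²² = 6.194×10¹² m³/s².
r_p = 2276 + 300.1 = 2576.1 km = 2.5761×10⁶ m.
r_a = 2276 + 6854 = 9130.0 km = 9.1300×10⁶ m.
Semi-major axis a = (r_p + r_a)/2 = (2576.1 + 9130.0)/2 = 5853.1 km = 5.853×10⁶ m.
By Kepler's third law T = 2π√(a³/μ) = 2π × 5.690×10³ = 3.575×10⁴ s.
= 9.930 hours.

T ≈ 9.93 hours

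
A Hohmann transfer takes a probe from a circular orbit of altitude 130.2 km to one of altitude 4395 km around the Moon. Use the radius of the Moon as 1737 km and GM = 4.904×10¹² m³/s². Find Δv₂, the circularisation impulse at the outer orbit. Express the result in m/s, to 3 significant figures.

r₁ = 1737 + 130.2 = 1867.2 km = 1.8672×10⁶ m.
r₂ = 1737 + 4395 = 6132.0 km = 6.1320×10⁶ m.
Transfer ellipse a_t = (r₁ + r₂)/2 = 4.000×10⁶ m.
At r₁: circular v_c1 = √(μ/r₁) = 1621 m/s; transfer-perilune v_p = √[μ(2/r₁ − 1/a_t)] = 2007 m/s.
At r₂: circular v_c2 = √(μ/r₂) = 894.3 m/s; transfer-apolune v_a = √[μ(2/r₂ − 1/a_t)] = 611.0 m/s.
Δv₂ = v_c2 − v_a = 283.3 m/s.

Δv ≈ 283 m/s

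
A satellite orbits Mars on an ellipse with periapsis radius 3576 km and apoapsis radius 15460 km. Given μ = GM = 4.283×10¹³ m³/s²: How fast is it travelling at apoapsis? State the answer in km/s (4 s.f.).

Semi-major axis a = (r_p + r_a)/2 = 9518.0 km = 9.518×10⁶ m.
Vis-viva: v² = μ(2/r − 1/a) = 4.283×10¹³ × (1.294×10⁻⁷ − 1.051×10⁻⁷) = 1.041×10⁶ m²/s².
v = 1020 m/s = 1.020 km/s.

v ≈ 1.020 km/s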